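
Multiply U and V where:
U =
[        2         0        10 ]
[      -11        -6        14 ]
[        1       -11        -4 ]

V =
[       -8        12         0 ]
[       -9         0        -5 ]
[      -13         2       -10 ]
UV =
[     -146        44      -100 ]
[      -40      -104      -110 ]
[      143         4        95 ]

Matrix multiplication: (UV)[i][j] = sum over k of U[i][k] * V[k][j].
  (UV)[0][0] = (2)*(-8) + (0)*(-9) + (10)*(-13) = -146
  (UV)[0][1] = (2)*(12) + (0)*(0) + (10)*(2) = 44
  (UV)[0][2] = (2)*(0) + (0)*(-5) + (10)*(-10) = -100
  (UV)[1][0] = (-11)*(-8) + (-6)*(-9) + (14)*(-13) = -40
  (UV)[1][1] = (-11)*(12) + (-6)*(0) + (14)*(2) = -104
  (UV)[1][2] = (-11)*(0) + (-6)*(-5) + (14)*(-10) = -110
  (UV)[2][0] = (1)*(-8) + (-11)*(-9) + (-4)*(-13) = 143
  (UV)[2][1] = (1)*(12) + (-11)*(0) + (-4)*(2) = 4
  (UV)[2][2] = (1)*(0) + (-11)*(-5) + (-4)*(-10) = 95
UV =
[     -146        44      -100 ]
[      -40      -104      -110 ]
[      143         4        95 ]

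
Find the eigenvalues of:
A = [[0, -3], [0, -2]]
λ = -2, 0

Solve det(A - λI) = 0. For a 2×2 matrix this is λ² - (trace)λ + det = 0.
trace(A) = 0 - 2 = -2.
det(A) = (0)*(-2) - (-3)*(0) = 0 - 0 = 0.
Characteristic equation: λ² - (-2)λ + (0) = 0.
Discriminant: (-2)² - 4*(0) = 4 - 0 = 4.
Roots: λ = (-2 ± √4) / 2 = -2, 0.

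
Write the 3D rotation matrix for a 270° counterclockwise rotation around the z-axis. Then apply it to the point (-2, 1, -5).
R = [[0, 1, 0], [-1, 0, 0], [0, 0, 1]]; R·(-2, 1, -5) = (1, 2, -5)

Rotation matrix for 270° around z-axis:
cos(270°) = 0, sin(270°) = -1
R = [[0, 1, 0], [-1, 0, 0], [0, 0, 1]]
Apply to (-2, 1, -5): R·[-2, 1, -5]ᵀ = (1, 2, -5)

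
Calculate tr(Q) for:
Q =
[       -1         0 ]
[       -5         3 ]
tr(Q) = -1 + 3 = 2

The trace of a square matrix is the sum of its diagonal entries.
Diagonal entries of Q: Q[0][0] = -1, Q[1][1] = 3.
tr(Q) = -1 + 3 = 2.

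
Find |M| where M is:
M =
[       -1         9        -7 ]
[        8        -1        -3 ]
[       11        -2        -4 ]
det(M) = 28

Expand along row 0 (cofactor expansion): det(M) = a*(e*i - f*h) - b*(d*i - f*g) + c*(d*h - e*g), where the 3×3 is [[a, b, c], [d, e, f], [g, h, i]].
Minor M_00 = (-1)*(-4) - (-3)*(-2) = 4 - 6 = -2.
Minor M_01 = (8)*(-4) - (-3)*(11) = -32 + 33 = 1.
Minor M_02 = (8)*(-2) - (-1)*(11) = -16 + 11 = -5.
det(M) = (-1)*(-2) - (9)*(1) + (-7)*(-5) = 2 - 9 + 35 = 28.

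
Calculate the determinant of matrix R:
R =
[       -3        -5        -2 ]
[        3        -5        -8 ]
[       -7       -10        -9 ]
det(R) = -180

Expand along row 0 (cofactor expansion): det(R) = a*(e*i - f*h) - b*(d*i - f*g) + c*(d*h - e*g), where the 3×3 is [[a, b, c], [d, e, f], [g, h, i]].
Minor M_00 = (-5)*(-9) - (-8)*(-10) = 45 - 80 = -35.
Minor M_01 = (3)*(-9) - (-8)*(-7) = -27 - 56 = -83.
Minor M_02 = (3)*(-10) - (-5)*(-7) = -30 - 35 = -65.
det(R) = (-3)*(-35) - (-5)*(-83) + (-2)*(-65) = 105 - 415 + 130 = -180.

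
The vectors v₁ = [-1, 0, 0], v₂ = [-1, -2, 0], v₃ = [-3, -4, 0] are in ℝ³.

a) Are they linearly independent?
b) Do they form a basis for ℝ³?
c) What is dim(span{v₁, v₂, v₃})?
Not independent, not a basis, dim(span) = 2

Check whether v₃ can be written as a linear combination of v₁ and v₂.
v₃ = (1)·v₁ + (2)·v₂ = [-3, -4, 0], so the three vectors are linearly dependent.
Thus they do not form a basis for ℝ³, and dim(span{v₁, v₂, v₃}) = 2 (spanned by v₁ and v₂).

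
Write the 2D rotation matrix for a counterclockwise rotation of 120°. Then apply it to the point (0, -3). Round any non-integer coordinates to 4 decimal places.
R = [[-1/2, -√3/2], [√3/2, -1/2]]; R·(0, -3) = (2.5981, 1.5000)

Rotation matrix formula: R(θ) = [[cos θ, -sin θ], [sin θ, cos θ]]
For θ = 120°:
cos(120°) = -1/2
sin(120°) = √3/2
R = [[-1/2, -√3/2], [√3/2, -1/2]]
Apply to (0, -3): [-1/2·0 + (-√3/2)·-3, √3/2·0 + -1/2·-3] = (2.5981, 1.5000)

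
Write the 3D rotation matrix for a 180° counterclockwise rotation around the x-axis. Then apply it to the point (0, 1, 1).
R = [[1, 0, 0], [0, -1, 0], [0, 0, -1]]; R·(0, 1, 1) = (0, -1, -1)

Rotation matrix for 180° around x-axis:
cos(180°) = -1, sin(180°) = 0
R = [[1, 0, 0], [0, -1, 0], [0, 0, -1]]
Apply to (0, 1, 1): R·[0, 1, 1]ᵀ = (0, -1, -1)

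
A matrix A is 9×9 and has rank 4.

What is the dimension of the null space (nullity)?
5

The rank-nullity theorem for an m×n matrix states:
rank(A) + nullity(A) = n (the number of columns).
Here n = 9 and rank(A) = 4, so nullity(A) = 9 - 4 = 5.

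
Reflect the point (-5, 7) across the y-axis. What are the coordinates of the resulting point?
(5, 7)

Reflection across y-axis: (-5, 7) → (5, 7)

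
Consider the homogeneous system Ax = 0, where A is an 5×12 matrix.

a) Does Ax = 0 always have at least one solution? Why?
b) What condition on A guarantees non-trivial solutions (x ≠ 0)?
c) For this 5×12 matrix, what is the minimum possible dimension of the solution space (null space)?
a) Yes, x = 0 is always a solution. b) When A has linearly dependent columns (rank < n). c) Minimum nullity = 7.

a) x = 0 satisfies A·0 = 0, so the zero vector is always a solution.
b) Non-trivial solutions exist iff the columns of A are linearly dependent, equivalently rank(A) < n (the number of columns).
c) By rank-nullity, rank(A) + nullity(A) = n = 12. Since A has only 5 rows, rank(A) ≤ 5, so nullity(A) ≥ 12 - 5 = 7.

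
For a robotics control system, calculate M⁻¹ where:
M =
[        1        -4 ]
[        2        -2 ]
det(M) = 6
M⁻¹ =
[     -1/3       2/3 ]
[     -1/3       1/6 ]

For a 2×2 matrix M = [[a, b], [c, d]] with det(M) ≠ 0, M⁻¹ = (1/det(M)) * [[d, -b], [-c, a]].
det(M) = (1)*(-2) - (-4)*(2) = -2 + 8 = 6.
M⁻¹ = (1/6) * [[-2, 4], [-2, 1]].
Dividing each entry by 6 and reducing:
M⁻¹ =
[     -1/3       2/3 ]
[     -1/3       1/6 ]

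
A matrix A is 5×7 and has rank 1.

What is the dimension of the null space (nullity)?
6

The rank-nullity theorem for an m×n matrix states:
rank(A) + nullity(A) = n (the number of columns).
Here n = 7 and rank(A) = 1, so nullity(A) = 7 - 1 = 6.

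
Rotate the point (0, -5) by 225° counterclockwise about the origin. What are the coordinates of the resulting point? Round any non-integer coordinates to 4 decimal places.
(-3.5355, 3.5355)

Rotation matrix R(θ) = [[cos θ, -sin θ], [sin θ, cos θ]]; for θ = 225°:
R = [[-√2/2, √2/2], [-√2/2, -√2/2]]
Result: R × [0, -5]ᵀ = [-√2/2·0 + (√2/2)·-5, -√2/2·0 + (-√2/2)·-5]ᵀ = (-3.5355, 3.5355)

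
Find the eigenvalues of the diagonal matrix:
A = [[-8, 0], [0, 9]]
λ₁ = -8, λ₂ = 9

The characteristic polynomial of A is det(A - λI) = (-8 - λ)(9 - λ) = 0.
The roots are λ = -8 and λ = 9, so the eigenvalues are the diagonal entries.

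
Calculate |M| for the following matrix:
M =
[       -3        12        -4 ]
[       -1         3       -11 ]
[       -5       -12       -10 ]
det(M) = 918

Expand along row 0 (cofactor expansion): det(M) = a*(e*i - f*h) - b*(d*i - f*g) + c*(d*h - e*g), where the 3×3 is [[a, b, c], [d, e, f], [g, h, i]].
Minor M_00 = (3)*(-10) - (-11)*(-12) = -30 - 132 = -162.
Minor M_01 = (-1)*(-10) - (-11)*(-5) = 10 - 55 = -45.
Minor M_02 = (-1)*(-12) - (3)*(-5) = 12 + 15 = 27.
det(M) = (-3)*(-162) - (12)*(-45) + (-4)*(27) = 486 + 540 - 108 = 918.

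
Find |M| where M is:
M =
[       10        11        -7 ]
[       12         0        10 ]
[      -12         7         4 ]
det(M) = -3136

Expand along row 0 (cofactor expansion): det(M) = a*(e*i - f*h) - b*(d*i - f*g) + c*(d*h - e*g), where the 3×3 is [[a, b, c], [d, e, f], [g, h, i]].
Minor M_00 = (0)*(4) - (10)*(7) = 0 - 70 = -70.
Minor M_01 = (12)*(4) - (10)*(-12) = 48 + 120 = 168.
Minor M_02 = (12)*(7) - (0)*(-12) = 84 - 0 = 84.
det(M) = (10)*(-70) - (11)*(168) + (-7)*(84) = -700 - 1848 - 588 = -3136.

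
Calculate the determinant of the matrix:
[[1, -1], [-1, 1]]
0

For a 2×2 matrix [[a, b], [c, d]], det = ad - bc
det = (1)(1) - (-1)(-1) = 1 - 1 = 0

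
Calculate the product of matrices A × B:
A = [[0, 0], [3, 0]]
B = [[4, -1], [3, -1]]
[[0, 0], [12, -3]]

Matrix multiplication:
C[0][0] = 0×4 + 0×3 = 0
C[0][1] = 0×-1 + 0×-1 = 0
C[1][0] = 3×4 + 0×3 = 12
C[1][1] = 3×-1 + 0×-1 = -3
Result: [[0, 0], [12, -3]]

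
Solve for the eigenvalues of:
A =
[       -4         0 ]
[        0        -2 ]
λ = -4, -2

Solve det(A - λI) = 0. For a 2×2 matrix the characteristic equation is λ² - (trace)λ + det = 0.
trace(A) = a + d = -4 - 2 = -6.
det(A) = a*d - b*c = (-4)*(-2) - (0)*(0) = 8 - 0 = 8.
Characteristic equation: λ² - (-6)λ + (8) = 0.
Discriminant = (-6)² - 4*(8) = 36 - 32 = 4.
λ = (-6 ± √4) / 2 = (-6 ± 2) / 2 = -4, -2.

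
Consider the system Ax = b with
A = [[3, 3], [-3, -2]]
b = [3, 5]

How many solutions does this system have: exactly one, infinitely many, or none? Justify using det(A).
Exactly one solution

Compute det(A) = (3)*(-2) - (3)*(-3) = 3.
Because det(A) ≠ 0, A is invertible and Ax = b has a unique solution for every b (here x = A⁻¹ b).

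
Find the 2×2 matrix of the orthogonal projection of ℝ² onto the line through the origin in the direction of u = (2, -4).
[[1/5, -2/5], [-2/5, 4/5]]

The orthogonal projection onto the line spanned by a nonzero vector u = (a, b) has matrix P = (u uᵀ) / (uᵀ u) = (1/(a² + b²)) · [[a², ab], [ab, b²]].
Here u = (2, -4), so a² + b² = 4 + 16 = 20.
P = (1/20) · [[4, -8], [-8, 16]] = [[1/5, -2/5], [-2/5, 4/5]].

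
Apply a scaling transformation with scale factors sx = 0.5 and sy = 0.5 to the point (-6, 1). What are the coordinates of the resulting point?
(-3.0, 0.5)

Scaling matrix:
[[0.50, 0], [0, 0.50]]
Result: (-6 × 0.5, 1 × 0.5) = (-3.0, 0.5)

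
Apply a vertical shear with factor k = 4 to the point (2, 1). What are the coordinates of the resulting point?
(2, 9)

Shear matrix for vertical shear with factor k = 4:
[[1, 0], [4, 1]]
Result: (2, 1) → (2, 9)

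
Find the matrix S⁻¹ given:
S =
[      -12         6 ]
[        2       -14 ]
det(S) = 156
S⁻¹ =
[    -7/78     -1/26 ]
[    -1/78     -1/13 ]

For a 2×2 matrix S = [[a, b], [c, d]] with det(S) ≠ 0, S⁻¹ = (1/det(S)) * [[d, -b], [-c, a]].
det(S) = (-12)*(-14) - (6)*(2) = 168 - 12 = 156.
S⁻¹ = (1/156) * [[-14, -6], [-2, -12]].
Dividing each entry by 156 and reducing:
S⁻¹ =
[    -7/78     -1/26 ]
[    -1/78     -1/13 ]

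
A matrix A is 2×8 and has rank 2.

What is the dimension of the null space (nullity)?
6

The rank-nullity theorem for an m×n matrix states:
rank(A) + nullity(A) = n (the number of columns).
Here n = 8 and rank(A) = 2, so nullity(A) = 8 - 2 = 6.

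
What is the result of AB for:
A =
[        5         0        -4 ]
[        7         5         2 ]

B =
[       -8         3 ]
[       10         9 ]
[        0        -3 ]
AB =
[      -40        27 ]
[       -6        60 ]

Matrix multiplication: (AB)[i][j] = sum over k of A[i][k] * B[k][j].
  (AB)[0][0] = (5)*(-8) + (0)*(10) + (-4)*(0) = -40
  (AB)[0][1] = (5)*(3) + (0)*(9) + (-4)*(-3) = 27
  (AB)[1][0] = (7)*(-8) + (5)*(10) + (2)*(0) = -6
  (AB)[1][1] = (7)*(3) + (5)*(9) + (2)*(-3) = 60
AB =
[      -40        27 ]
[       -6        60 ]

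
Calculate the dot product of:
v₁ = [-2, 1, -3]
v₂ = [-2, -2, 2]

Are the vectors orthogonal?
-4, No

The dot product is the sum of products of corresponding components.
v₁·v₂ = (-2)*(-2) + (1)*(-2) + (-3)*(2) = 4 - 2 - 6 = -4.
Two vectors are orthogonal iff their dot product is 0; here the dot product is -4, so the vectors are not orthogonal.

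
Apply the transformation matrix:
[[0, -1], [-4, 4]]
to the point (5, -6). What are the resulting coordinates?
(6, -44)

Matrix multiplication:
[[0, -1], [-4, 4]] × [5, -6]ᵀ
= [0×5 + -1×-6, -4×5 + 4×-6]ᵀ
= [6.0000, -44.0000]ᵀ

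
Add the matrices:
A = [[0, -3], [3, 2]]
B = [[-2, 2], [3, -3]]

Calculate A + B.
[[-2, -1], [6, -1]]

Add corresponding elements:
(0)+(-2)=-2
(-3)+(2)=-1
(3)+(3)=6
(2)+(-3)=-1
A + B = [[-2, -1], [6, -1]]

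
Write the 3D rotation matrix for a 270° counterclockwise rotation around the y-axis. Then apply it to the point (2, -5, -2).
R = [[0, 0, -1], [0, 1, 0], [1, 0, 0]]; R·(2, -5, -2) = (2, -5, 2)

Rotation matrix for 270° around y-axis:
cos(270°) = 0, sin(270°) = -1
R = [[0, 0, -1], [0, 1, 0], [1, 0, 0]]
Apply to (2, -5, -2): R·[2, -5, -2]ᵀ = (2, -5, 2)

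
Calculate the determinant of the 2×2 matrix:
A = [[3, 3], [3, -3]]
-18

For A = [[a, b], [c, d]], det(A) = a*d - b*c.
det(A) = (3)*(-3) - (3)*(3) = -9 - 9 = -18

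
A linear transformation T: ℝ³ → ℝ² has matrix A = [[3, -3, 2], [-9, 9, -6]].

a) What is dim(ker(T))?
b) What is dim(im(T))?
dim(ker) = 2, dim(im) = 1

Observe that row 2 = -3 × row 1 (so the rows are linearly dependent).
Thus rank(A) = 1 (only one linearly independent row).
dim(im(T)) = rank(A) = 1.
By the rank-nullity theorem applied to T: ℝ³ → ℝ², rank(A) + nullity(A) = 3 (the domain dimension), so dim(ker(T)) = 3 - 1 = 2.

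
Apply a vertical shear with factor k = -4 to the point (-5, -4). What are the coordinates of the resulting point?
(-5, 16)

Shear matrix for vertical shear with factor k = -4:
[[1, 0], [-4, 1]]
Result: (-5, -4) → (-5, 16)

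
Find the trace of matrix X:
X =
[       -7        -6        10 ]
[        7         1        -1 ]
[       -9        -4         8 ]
tr(X) = -7 + 1 + 8 = 2

The trace of a square matrix is the sum of its diagonal entries.
Diagonal entries of X: X[0][0] = -7, X[1][1] = 1, X[2][2] = 8.
tr(X) = -7 + 1 + 8 = 2.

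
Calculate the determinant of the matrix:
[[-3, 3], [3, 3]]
-18

For a 2×2 matrix [[a, b], [c, d]], det = ad - bc
det = (-3)(3) - (3)(3) = -9 - 9 = -18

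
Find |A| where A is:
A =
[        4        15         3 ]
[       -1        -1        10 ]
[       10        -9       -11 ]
det(A) = 1796

Expand along row 0 (cofactor expansion): det(A) = a*(e*i - f*h) - b*(d*i - f*g) + c*(d*h - e*g), where the 3×3 is [[a, b, c], [d, e, f], [g, h, i]].
Minor M_00 = (-1)*(-11) - (10)*(-9) = 11 + 90 = 101.
Minor M_01 = (-1)*(-11) - (10)*(10) = 11 - 100 = -89.
Minor M_02 = (-1)*(-9) - (-1)*(10) = 9 + 10 = 19.
det(A) = (4)*(101) - (15)*(-89) + (3)*(19) = 404 + 1335 + 57 = 1796.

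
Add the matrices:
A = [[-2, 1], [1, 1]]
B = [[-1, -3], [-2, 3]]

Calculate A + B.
[[-3, -2], [-1, 4]]

Add corresponding elements:
(-2)+(-1)=-3
(1)+(-3)=-2
(1)+(-2)=-1
(1)+(3)=4
A + B = [[-3, -2], [-1, 4]]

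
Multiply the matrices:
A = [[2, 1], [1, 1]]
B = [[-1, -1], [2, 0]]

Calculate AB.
[[0, -2], [1, -1]]

Each entry (i,j) of AB = sum over k of A[i][k]*B[k][j].
(AB)[0][0] = (2)*(-1) + (1)*(2) = 0
(AB)[0][1] = (2)*(-1) + (1)*(0) = -2
(AB)[1][0] = (1)*(-1) + (1)*(2) = 1
(AB)[1][1] = (1)*(-1) + (1)*(0) = -1
AB = [[0, -2], [1, -1]]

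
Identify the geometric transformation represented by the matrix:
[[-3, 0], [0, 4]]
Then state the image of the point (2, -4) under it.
non-uniform scaling by (-3, 4); image of (2, -4) is (-6, -16)

This is diagonal with distinct entries, so it scales the x-axis by -3 and the y-axis by 4.
The matrix [[-3, 0], [0, 4]] represents: non-uniform scaling by (-3, 4).
Applying it to (2, -4): [-3·2 + 0·-4, 0·2 + 4·-4] = (-6, -16).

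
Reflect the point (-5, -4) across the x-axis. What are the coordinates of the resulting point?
(-5, 4)

Reflection across x-axis: (-5, -4) → (-5, 4)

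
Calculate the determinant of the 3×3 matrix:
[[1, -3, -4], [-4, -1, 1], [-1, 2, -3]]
76

Expansion along first row:
det = 1·det([[-1,1],[2,-3]]) - -3·det([[-4,1],[-1,-3]]) + -4·det([[-4,-1],[-1,2]])
    = 1·(-1·-3 - 1·2) - -3·(-4·-3 - 1·-1) + -4·(-4·2 - -1·-1)
    = 1·1 - -3·13 + -4·-9
    = 1 + 39 + 36 = 76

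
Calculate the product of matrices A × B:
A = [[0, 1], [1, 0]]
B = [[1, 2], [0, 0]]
[[0, 0], [1, 2]]

Matrix multiplication:
C[0][0] = 0×1 + 1×0 = 0
C[0][1] = 0×2 + 1×0 = 0
C[1][0] = 1×1 + 0×0 = 1
C[1][1] = 1×2 + 0×0 = 2
Result: [[0, 0], [1, 2]]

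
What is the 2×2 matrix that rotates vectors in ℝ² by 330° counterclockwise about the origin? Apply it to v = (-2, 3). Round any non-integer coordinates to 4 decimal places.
R = [[√3/2, 1/2], [-1/2, √3/2]]; R·v = (-0.2321, 3.5981)

A counterclockwise rotation by angle θ in ℝ² has matrix R(θ) = [[cos θ, -sin θ], [sin θ, cos θ]].
For θ = 330°: cos θ = √3/2, sin θ = -1/2.
R(330°) = [[√3/2, 1/2], [-1/2, √3/2]].
R·v = [√3/2·-2 + (1/2)·3, -1/2·-2 + √3/2·3] = (-0.2321, 3.5981).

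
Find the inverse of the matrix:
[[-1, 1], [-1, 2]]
[[-2, 1], [-1, 1]]

For [[a,b],[c,d]], inverse = (1/det)·[[d,-b],[-c,a]]
det = -1·2 - 1·-1 = -1
Inverse = (1/-1)·[[2, -1], [1, -1]]
        = [[-2, 1], [-1, 1]]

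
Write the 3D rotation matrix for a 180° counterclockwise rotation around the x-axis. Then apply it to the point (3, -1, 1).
R = [[1, 0, 0], [0, -1, 0], [0, 0, -1]]; R·(3, -1, 1) = (3, 1, -1)

Rotation matrix for 180° around x-axis:
cos(180°) = -1, sin(180°) = 0
R = [[1, 0, 0], [0, -1, 0], [0, 0, -1]]
Apply to (3, -1, 1): R·[3, -1, 1]ᵀ = (3, 1, -1)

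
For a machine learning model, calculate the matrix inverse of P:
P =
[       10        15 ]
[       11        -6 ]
det(P) = -225
P⁻¹ =
[     2/75      1/15 ]
[   11/225     -2/45 ]

For a 2×2 matrix P = [[a, b], [c, d]] with det(P) ≠ 0, P⁻¹ = (1/det(P)) * [[d, -b], [-c, a]].
det(P) = (10)*(-6) - (15)*(11) = -60 - 165 = -225.
P⁻¹ = (1/-225) * [[-6, -15], [-11, 10]].
Dividing each entry by -225 and reducing:
P⁻¹ =
[     2/75      1/15 ]
[   11/225     -2/45 ]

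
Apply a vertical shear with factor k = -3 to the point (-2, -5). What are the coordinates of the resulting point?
(-2, 1)

Shear matrix for vertical shear with factor k = -3:
[[1, 0], [-3, 1]]
Result: (-2, -5) → (-2, 1)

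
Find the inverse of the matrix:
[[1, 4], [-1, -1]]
[[-1/3, -4/3], [1/3, 1/3]]

For [[a,b],[c,d]], inverse = (1/det)·[[d,-b],[-c,a]]
det = 1·-1 - 4·-1 = 3
Inverse = (1/3)·[[-1, -4], [1, 1]]
        = [[-1/3, -4/3], [1/3, 1/3]]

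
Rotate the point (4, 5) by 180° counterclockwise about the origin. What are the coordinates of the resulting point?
(-4, -5)

Rotation matrix R(θ) = [[cos θ, -sin θ], [sin θ, cos θ]]; for θ = 180°:
R = [[-1, 0], [0, -1]]
Result: R × [4, 5]ᵀ = [-1·4 + (0)·5, 0·4 + (-1)·5]ᵀ = (-4, -5)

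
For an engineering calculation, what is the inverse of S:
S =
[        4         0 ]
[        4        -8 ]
det(S) = -32
S⁻¹ =
[      1/4         0 ]
[      1/8      -1/8 ]

For a 2×2 matrix S = [[a, b], [c, d]] with det(S) ≠ 0, S⁻¹ = (1/det(S)) * [[d, -b], [-c, a]].
det(S) = (4)*(-8) - (0)*(4) = -32 - 0 = -32.
S⁻¹ = (1/-32) * [[-8, 0], [-4, 4]].
Dividing each entry by -32 and reducing:
S⁻¹ =
[      1/4         0 ]
[      1/8      -1/8 ]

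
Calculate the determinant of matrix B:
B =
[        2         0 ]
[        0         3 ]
det(B) = 6

For a 2×2 matrix [[a, b], [c, d]], det = a*d - b*c.
det(B) = (2)*(3) - (0)*(0) = 6 - 0 = 6.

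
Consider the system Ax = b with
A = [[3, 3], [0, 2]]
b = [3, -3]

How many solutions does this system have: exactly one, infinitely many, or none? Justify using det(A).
Exactly one solution

Compute det(A) = (3)*(2) - (3)*(0) = 6.
Because det(A) ≠ 0, A is invertible and Ax = b has a unique solution for every b (here x = A⁻¹ b).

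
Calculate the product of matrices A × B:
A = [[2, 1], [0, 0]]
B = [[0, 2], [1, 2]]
[[1, 6], [0, 0]]

Matrix multiplication:
C[0][0] = 2×0 + 1×1 = 1
C[0][1] = 2×2 + 1×2 = 6
C[1][0] = 0×0 + 0×1 = 0
C[1][1] = 0×2 + 0×2 = 0
Result: [[1, 6], [0, 0]]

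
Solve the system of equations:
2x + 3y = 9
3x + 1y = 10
x = 3, y = 1

Use elimination (row reduction):
Equation 1: 2x + 3y = 9.
Equation 2: 3x + 1y = 10.
Multiply Eq1 by 3 and Eq2 by 2: 6x + 9y = 27;  6x + 2y = 20.
Subtract: (-7)y = -7, so y = 1.
Back-substitute into Eq1: 2x + 3*(1) = 9, so x = 3.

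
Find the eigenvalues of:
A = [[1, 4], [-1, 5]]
λ = 3, 3

Solve det(A - λI) = 0. For a 2×2 matrix this is λ² - (trace)λ + det = 0.
trace(A) = 1 + 5 = 6.
det(A) = (1)*(5) - (4)*(-1) = 5 + 4 = 9.
Characteristic equation: λ² - (6)λ + (9) = 0.
Discriminant: (6)² - 4*(9) = 36 - 36 = 0.
Roots: λ = (6 ± √0) / 2 = 3, 3.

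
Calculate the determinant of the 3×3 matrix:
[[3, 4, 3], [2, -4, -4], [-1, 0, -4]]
84

Expansion along first row:
det = 3·det([[-4,-4],[0,-4]]) - 4·det([[2,-4],[-1,-4]]) + 3·det([[2,-4],[-1,0]])
    = 3·(-4·-4 - -4·0) - 4·(2·-4 - -4·-1) + 3·(2·0 - -4·-1)
    = 3·16 - 4·-12 + 3·-4
    = 48 + 48 + -12 = 84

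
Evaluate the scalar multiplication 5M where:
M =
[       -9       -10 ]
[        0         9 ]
5M =
[      -45       -50 ]
[        0        45 ]

Scalar multiplication is elementwise: (5M)[i][j] = 5 * M[i][j].
  (5M)[0][0] = 5 * (-9) = -45
  (5M)[0][1] = 5 * (-10) = -50
  (5M)[1][0] = 5 * (0) = 0
  (5M)[1][1] = 5 * (9) = 45
5M =
[      -45       -50 ]
[        0        45 ]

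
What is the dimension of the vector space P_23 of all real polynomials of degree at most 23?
Dimension = 24

A polynomial of degree at most 23 can be written as a₀ + a₁x + a₂x² + … + a_23x^23, with 24 free coefficients a₀, …, a_23.
The set {1, x, x², …, x^23} is a basis: it spans P_23 (every such polynomial is a linear combination of these) and is linearly independent (a polynomial is zero iff all its coefficients are zero).
Therefore dim(P_23) = 23 + 1 = 24.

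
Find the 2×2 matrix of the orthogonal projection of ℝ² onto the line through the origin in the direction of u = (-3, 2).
[[9/13, -6/13], [-6/13, 4/13]]

The orthogonal projection onto the line spanned by a nonzero vector u = (a, b) has matrix P = (u uᵀ) / (uᵀ u) = (1/(a² + b²)) · [[a², ab], [ab, b²]].
Here u = (-3, 2), so a² + b² = 9 + 4 = 13.
P = (1/13) · [[9, -6], [-6, 4]] = [[9/13, -6/13], [-6/13, 4/13]].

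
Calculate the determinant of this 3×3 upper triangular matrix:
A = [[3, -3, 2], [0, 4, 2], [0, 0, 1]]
12

The determinant of a triangular matrix is the product of its diagonal entries (the off-diagonal entries above the diagonal do not affect it).
det(A) = (3) * (4) * (1) = 12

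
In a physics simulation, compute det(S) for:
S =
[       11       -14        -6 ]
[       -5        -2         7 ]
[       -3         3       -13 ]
det(S) = 1385

Expand along row 0 (cofactor expansion): det(S) = a*(e*i - f*h) - b*(d*i - f*g) + c*(d*h - e*g), where the 3×3 is [[a, b, c], [d, e, f], [g, h, i]].
Minor M_00 = (-2)*(-13) - (7)*(3) = 26 - 21 = 5.
Minor M_01 = (-5)*(-13) - (7)*(-3) = 65 + 21 = 86.
Minor M_02 = (-5)*(3) - (-2)*(-3) = -15 - 6 = -21.
det(S) = (11)*(5) - (-14)*(86) + (-6)*(-21) = 55 + 1204 + 126 = 1385.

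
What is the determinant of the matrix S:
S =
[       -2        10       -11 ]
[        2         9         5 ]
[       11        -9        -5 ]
det(S) = 1937

Expand along row 0 (cofactor expansion): det(S) = a*(e*i - f*h) - b*(d*i - f*g) + c*(d*h - e*g), where the 3×3 is [[a, b, c], [d, e, f], [g, h, i]].
Minor M_00 = (9)*(-5) - (5)*(-9) = -45 + 45 = 0.
Minor M_01 = (2)*(-5) - (5)*(11) = -10 - 55 = -65.
Minor M_02 = (2)*(-9) - (9)*(11) = -18 - 99 = -117.
det(S) = (-2)*(0) - (10)*(-65) + (-11)*(-117) = 0 + 650 + 1287 = 1937.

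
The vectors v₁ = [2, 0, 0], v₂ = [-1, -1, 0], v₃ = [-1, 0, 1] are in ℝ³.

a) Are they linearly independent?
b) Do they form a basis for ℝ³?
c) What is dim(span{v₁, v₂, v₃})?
Yes independent, yes basis, dim = 3

Stack v₁, v₂, v₃ as rows of a 3×3 matrix.
[[2, 0, 0]; [-1, -1, 0]; [-1, 0, 1]] is already lower triangular with nonzero diagonal entries (2, -1, 1), so its determinant is the product of the diagonal entries, det = (2)·(-1)·(1) = -2 ≠ 0, and the rows are linearly independent.
Three linearly independent vectors in ℝ³ form a basis for ℝ³, so dim(span{v₁,v₂,v₃}) = 3.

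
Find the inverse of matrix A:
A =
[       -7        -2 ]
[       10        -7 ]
det(A) = 69
A⁻¹ =
[    -7/69      2/69 ]
[   -10/69     -7/69 ]

For a 2×2 matrix A = [[a, b], [c, d]] with det(A) ≠ 0, A⁻¹ = (1/det(A)) * [[d, -b], [-c, a]].
det(A) = (-7)*(-7) - (-2)*(10) = 49 + 20 = 69.
A⁻¹ = (1/69) * [[-7, 2], [-10, -7]].
Dividing each entry by 69 and reducing:
A⁻¹ =
[    -7/69      2/69 ]
[   -10/69     -7/69 ]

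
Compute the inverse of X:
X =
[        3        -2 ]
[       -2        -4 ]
det(X) = -16
X⁻¹ =
[      1/4      -1/8 ]
[     -1/8     -3/16 ]

For a 2×2 matrix X = [[a, b], [c, d]] with det(X) ≠ 0, X⁻¹ = (1/det(X)) * [[d, -b], [-c, a]].
det(X) = (3)*(-4) - (-2)*(-2) = -12 - 4 = -16.
X⁻¹ = (1/-16) * [[-4, 2], [2, 3]].
Dividing each entry by -16 and reducing:
X⁻¹ =
[      1/4      -1/8 ]
[     -1/8     -3/16 ]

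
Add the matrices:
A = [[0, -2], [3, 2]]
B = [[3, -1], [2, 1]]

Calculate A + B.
[[3, -3], [5, 3]]

Add corresponding elements:
(0)+(3)=3
(-2)+(-1)=-3
(3)+(2)=5
(2)+(1)=3
A + B = [[3, -3], [5, 3]]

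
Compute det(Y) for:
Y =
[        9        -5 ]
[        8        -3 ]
det(Y) = 13

For a 2×2 matrix [[a, b], [c, d]], det = a*d - b*c.
det(Y) = (9)*(-3) - (-5)*(8) = -27 + 40 = 13.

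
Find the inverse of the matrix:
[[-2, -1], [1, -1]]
[[-1/3, 1/3], [-1/3, -2/3]]

For [[a,b],[c,d]], inverse = (1/det)·[[d,-b],[-c,a]]
det = -2·-1 - -1·1 = 3
Inverse = (1/3)·[[-1, 1], [-1, -2]]
        = [[-1/3, 1/3], [-1/3, -2/3]]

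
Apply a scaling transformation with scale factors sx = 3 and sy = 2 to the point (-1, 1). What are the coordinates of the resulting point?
(-3, 2)

Scaling matrix:
[[3, 0], [0, 2]]
Result: (-1 × 3, 1 × 2) = (-3, 2)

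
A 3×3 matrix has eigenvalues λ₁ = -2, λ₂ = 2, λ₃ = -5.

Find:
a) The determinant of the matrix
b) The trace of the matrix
det = 20, trace = -5

Two standard eigenvalue identities:
- det(A) equals the product of the eigenvalues (counted with multiplicity).
- trace(A) equals the sum of the eigenvalues.
det(A) = (-2)*(2)*(-5) = 20.
trace(A) = -2 + 2 - 5 = -5.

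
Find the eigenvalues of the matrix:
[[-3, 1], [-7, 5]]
λ = -2 and λ = 4

Characteristic equation: det(A - λI) = 0
λ² - (trace)λ + (det) = 0
λ² - (2)λ + (-8) = 0
λ² - 2λ - 8 = 0
Solving: λ = -2, 4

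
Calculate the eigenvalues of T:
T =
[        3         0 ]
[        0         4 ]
λ = 3, 4

Solve det(T - λI) = 0. For a 2×2 matrix the characteristic equation is λ² - (trace)λ + det = 0.
trace(T) = a + d = 3 + 4 = 7.
det(T) = a*d - b*c = (3)*(4) - (0)*(0) = 12 - 0 = 12.
Characteristic equation: λ² - (7)λ + (12) = 0.
Discriminant = (7)² - 4*(12) = 49 - 48 = 1.
λ = (7 ± √1) / 2 = (7 ± 1) / 2 = 3, 4.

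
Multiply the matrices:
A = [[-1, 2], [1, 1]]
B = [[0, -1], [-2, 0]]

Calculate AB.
[[-4, 1], [-2, -1]]

Each entry (i,j) of AB = sum over k of A[i][k]*B[k][j].
(AB)[0][0] = (-1)*(0) + (2)*(-2) = -4
(AB)[0][1] = (-1)*(-1) + (2)*(0) = 1
(AB)[1][0] = (1)*(0) + (1)*(-2) = -2
(AB)[1][1] = (1)*(-1) + (1)*(0) = -1
AB = [[-4, 1], [-2, -1]]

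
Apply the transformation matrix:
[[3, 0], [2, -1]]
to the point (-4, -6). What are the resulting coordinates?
(-12, -2)

Matrix multiplication:
[[3, 0], [2, -1]] × [-4, -6]ᵀ
= [3×-4 + 0×-6, 2×-4 + -1×-6]ᵀ
= [-12.0000, -2.0000]ᵀ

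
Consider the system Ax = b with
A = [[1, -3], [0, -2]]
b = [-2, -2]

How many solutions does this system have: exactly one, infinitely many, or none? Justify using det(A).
Exactly one solution

Compute det(A) = (1)*(-2) - (-3)*(0) = -2.
Because det(A) ≠ 0, A is invertible and Ax = b has a unique solution for every b (here x = A⁻¹ b).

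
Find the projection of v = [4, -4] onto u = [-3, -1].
[12/5, 4/5]

The projection of v onto u is proj_u(v) = ((v·u) / (u·u)) · u.
v·u = (4)*(-3) + (-4)*(-1) = -8.
u·u = (-3)*(-3) + (-1)*(-1) = 10.
coefficient = -8 / 10 = -4/5.
proj_u(v) = -4/5 · [-3, -1] = [12/5, 4/5].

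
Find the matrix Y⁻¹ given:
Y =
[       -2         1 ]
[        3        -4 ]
det(Y) = 5
Y⁻¹ =
[     -4/5      -1/5 ]
[     -3/5      -2/5 ]

For a 2×2 matrix Y = [[a, b], [c, d]] with det(Y) ≠ 0, Y⁻¹ = (1/det(Y)) * [[d, -b], [-c, a]].
det(Y) = (-2)*(-4) - (1)*(3) = 8 - 3 = 5.
Y⁻¹ = (1/5) * [[-4, -1], [-3, -2]].
Dividing each entry by 5 and reducing:
Y⁻¹ =
[     -4/5      -1/5 ]
[     -3/5      -2/5 ]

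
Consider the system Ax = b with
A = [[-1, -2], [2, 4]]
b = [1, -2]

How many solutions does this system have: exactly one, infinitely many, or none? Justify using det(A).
Infinitely many solutions

det(A) = (-1)*(4) - (-2)*(2) = 0, so A is singular (column 2 is 2 times column 1).
b = [1, -2] = -1 * column 1 of A, so b lies in the column space of A.
A singular matrix whose right-hand side is in its column space gives a 1-parameter family of solutions — infinitely many.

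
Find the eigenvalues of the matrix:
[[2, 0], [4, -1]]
λ = -1 and λ = 2

Characteristic equation: det(A - λI) = 0
λ² - (trace)λ + (det) = 0
λ² - (1)λ + (-2) = 0
λ² - 1λ - 2 = 0
Solving: λ = -1, 2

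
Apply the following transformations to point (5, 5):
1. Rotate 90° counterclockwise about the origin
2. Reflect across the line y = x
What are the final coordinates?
(5, -5)

Step 1: Rotate 90° → (-5, 5)
Step 2: Reflect across the line y = x → (5, -5)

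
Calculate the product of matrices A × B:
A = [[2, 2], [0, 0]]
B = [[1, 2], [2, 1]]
[[6, 6], [0, 0]]

Matrix multiplication:
C[0][0] = 2×1 + 2×2 = 6
C[0][1] = 2×2 + 2×1 = 6
C[1][0] = 0×1 + 0×2 = 0
C[1][1] = 0×2 + 0×1 = 0
Result: [[6, 6], [0, 0]]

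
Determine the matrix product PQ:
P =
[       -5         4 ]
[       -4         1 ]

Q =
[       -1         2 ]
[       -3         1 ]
PQ =
[       -7        -6 ]
[        1        -7 ]

Matrix multiplication: (PQ)[i][j] = sum over k of P[i][k] * Q[k][j].
  (PQ)[0][0] = (-5)*(-1) + (4)*(-3) = -7
  (PQ)[0][1] = (-5)*(2) + (4)*(1) = -6
  (PQ)[1][0] = (-4)*(-1) + (1)*(-3) = 1
  (PQ)[1][1] = (-4)*(2) + (1)*(1) = -7
PQ =
[       -7        -6 ]
[        1        -7 ]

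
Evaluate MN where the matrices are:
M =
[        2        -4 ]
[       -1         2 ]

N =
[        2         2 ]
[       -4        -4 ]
MN =
[       20        20 ]
[      -10       -10 ]

Matrix multiplication: (MN)[i][j] = sum over k of M[i][k] * N[k][j].
  (MN)[0][0] = (2)*(2) + (-4)*(-4) = 20
  (MN)[0][1] = (2)*(2) + (-4)*(-4) = 20
  (MN)[1][0] = (-1)*(2) + (2)*(-4) = -10
  (MN)[1][1] = (-1)*(2) + (2)*(-4) = -10
MN =
[       20        20 ]
[      -10       -10 ]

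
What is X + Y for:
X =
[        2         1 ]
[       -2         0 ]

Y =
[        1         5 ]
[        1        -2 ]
X + Y =
[        3         6 ]
[       -1        -2 ]

Matrix addition is elementwise: (X+Y)[i][j] = X[i][j] + Y[i][j].
  (X+Y)[0][0] = (2) + (1) = 3
  (X+Y)[0][1] = (1) + (5) = 6
  (X+Y)[1][0] = (-2) + (1) = -1
  (X+Y)[1][1] = (0) + (-2) = -2
X + Y =
[        3         6 ]
[       -1        -2 ]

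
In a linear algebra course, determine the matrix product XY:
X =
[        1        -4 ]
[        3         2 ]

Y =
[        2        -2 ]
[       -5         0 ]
XY =
[       22        -2 ]
[       -4        -6 ]

Matrix multiplication: (XY)[i][j] = sum over k of X[i][k] * Y[k][j].
  (XY)[0][0] = (1)*(2) + (-4)*(-5) = 22
  (XY)[0][1] = (1)*(-2) + (-4)*(0) = -2
  (XY)[1][0] = (3)*(2) + (2)*(-5) = -4
  (XY)[1][1] = (3)*(-2) + (2)*(0) = -6
XY =
[       22        -2 ]
[       -4        -6 ]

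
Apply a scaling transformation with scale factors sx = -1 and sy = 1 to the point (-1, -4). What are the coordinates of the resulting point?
(1, -4)

Scaling matrix:
[[-1, 0], [0, 1]]
Result: (-1 × -1, -4 × 1) = (1, -4)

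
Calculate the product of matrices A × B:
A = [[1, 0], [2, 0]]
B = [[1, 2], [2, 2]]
[[1, 2], [2, 4]]

Matrix multiplication:
C[0][0] = 1×1 + 0×2 = 1
C[0][1] = 1×2 + 0×2 = 2
C[1][0] = 2×1 + 0×2 = 2
C[1][1] = 2×2 + 0×2 = 4
Result: [[1, 2], [2, 4]]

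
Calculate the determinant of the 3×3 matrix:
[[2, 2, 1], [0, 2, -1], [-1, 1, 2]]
14

Expansion along first row:
det = 2·det([[2,-1],[1,2]]) - 2·det([[0,-1],[-1,2]]) + 1·det([[0,2],[-1,1]])
    = 2·(2·2 - -1·1) - 2·(0·2 - -1·-1) + 1·(0·1 - 2·-1)
    = 2·5 - 2·-1 + 1·2
    = 10 + 2 + 2 = 14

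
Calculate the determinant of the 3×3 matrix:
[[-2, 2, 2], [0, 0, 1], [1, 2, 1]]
6

Expansion along first row:
det = -2·det([[0,1],[2,1]]) - 2·det([[0,1],[1,1]]) + 2·det([[0,0],[1,2]])
    = -2·(0·1 - 1·2) - 2·(0·1 - 1·1) + 2·(0·2 - 0·1)
    = -2·-2 - 2·-1 + 2·0
    = 4 + 2 + 0 = 6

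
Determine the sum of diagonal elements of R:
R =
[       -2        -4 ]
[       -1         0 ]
tr(R) = -2 + 0 = -2

The trace of a square matrix is the sum of its diagonal entries.
Diagonal entries of R: R[0][0] = -2, R[1][1] = 0.
tr(R) = -2 + 0 = -2.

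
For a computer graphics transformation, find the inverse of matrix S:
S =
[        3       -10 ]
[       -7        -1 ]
det(S) = -73
S⁻¹ =
[     1/73    -10/73 ]
[    -7/73     -3/73 ]

For a 2×2 matrix S = [[a, b], [c, d]] with det(S) ≠ 0, S⁻¹ = (1/det(S)) * [[d, -b], [-c, a]].
det(S) = (3)*(-1) - (-10)*(-7) = -3 - 70 = -73.
S⁻¹ = (1/-73) * [[-1, 10], [7, 3]].
Dividing each entry by -73 and reducing:
S⁻¹ =
[     1/73    -10/73 ]
[    -7/73     -3/73 ]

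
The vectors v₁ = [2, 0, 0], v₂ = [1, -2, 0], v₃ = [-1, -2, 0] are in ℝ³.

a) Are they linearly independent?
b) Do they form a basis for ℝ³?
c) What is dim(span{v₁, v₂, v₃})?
Not independent, not a basis, dim(span) = 2

Check whether v₃ can be written as a linear combination of v₁ and v₂.
v₃ = (-1)·v₁ + (1)·v₂ = [-1, -2, 0], so the three vectors are linearly dependent.
Thus they do not form a basis for ℝ³, and dim(span{v₁, v₂, v₃}) = 2 (spanned by v₁ and v₂).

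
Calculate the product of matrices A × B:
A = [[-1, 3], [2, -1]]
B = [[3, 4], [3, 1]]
[[6, -1], [3, 7]]

Matrix multiplication:
C[0][0] = -1×3 + 3×3 = 6
C[0][1] = -1×4 + 3×1 = -1
C[1][0] = 2×3 + -1×3 = 3
C[1][1] = 2×4 + -1×1 = 7
Result: [[6, -1], [3, 7]]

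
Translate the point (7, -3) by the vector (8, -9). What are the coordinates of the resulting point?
(15, -12)

Translation by (8, -9):
x' = 7 + 8 = 15
y' = -3 + -9 = -12
Homogeneous matrix: [[1, 0, 8], [0, 1, -9], [0, 0, 1]]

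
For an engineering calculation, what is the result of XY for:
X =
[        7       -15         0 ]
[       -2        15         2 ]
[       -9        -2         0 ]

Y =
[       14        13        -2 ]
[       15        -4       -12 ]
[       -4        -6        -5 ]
XY =
[     -127       151       166 ]
[      189       -98      -186 ]
[     -156      -109        42 ]

Matrix multiplication: (XY)[i][j] = sum over k of X[i][k] * Y[k][j].
  (XY)[0][0] = (7)*(14) + (-15)*(15) + (0)*(-4) = -127
  (XY)[0][1] = (7)*(13) + (-15)*(-4) + (0)*(-6) = 151
  (XY)[0][2] = (7)*(-2) + (-15)*(-12) + (0)*(-5) = 166
  (XY)[1][0] = (-2)*(14) + (15)*(15) + (2)*(-4) = 189
  (XY)[1][1] = (-2)*(13) + (15)*(-4) + (2)*(-6) = -98
  (XY)[1][2] = (-2)*(-2) + (15)*(-12) + (2)*(-5) = -186
  (XY)[2][0] = (-9)*(14) + (-2)*(15) + (0)*(-4) = -156
  (XY)[2][1] = (-9)*(13) + (-2)*(-4) + (0)*(-6) = -109
  (XY)[2][2] = (-9)*(-2) + (-2)*(-12) + (0)*(-5) = 42
XY =
[     -127       151       166 ]
[      189       -98      -186 ]
[     -156      -109        42 ]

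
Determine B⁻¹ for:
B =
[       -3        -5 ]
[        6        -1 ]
det(B) = 33
B⁻¹ =
[    -1/33      5/33 ]
[    -2/11     -1/11 ]

For a 2×2 matrix B = [[a, b], [c, d]] with det(B) ≠ 0, B⁻¹ = (1/det(B)) * [[d, -b], [-c, a]].
det(B) = (-3)*(-1) - (-5)*(6) = 3 + 30 = 33.
B⁻¹ = (1/33) * [[-1, 5], [-6, -3]].
Dividing each entry by 33 and reducing:
B⁻¹ =
[    -1/33      5/33 ]
[    -2/11     -1/11 ]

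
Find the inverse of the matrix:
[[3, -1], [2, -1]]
[[1, -1], [2, -3]]

For [[a,b],[c,d]], inverse = (1/det)·[[d,-b],[-c,a]]
det = 3·-1 - -1·2 = -1
Inverse = (1/-1)·[[-1, 1], [-2, 3]]
        = [[1, -1], [2, -3]]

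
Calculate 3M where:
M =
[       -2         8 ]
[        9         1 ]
3M =
[       -6        24 ]
[       27         3 ]

Scalar multiplication is elementwise: (3M)[i][j] = 3 * M[i][j].
  (3M)[0][0] = 3 * (-2) = -6
  (3M)[0][1] = 3 * (8) = 24
  (3M)[1][0] = 3 * (9) = 27
  (3M)[1][1] = 3 * (1) = 3
3M =
[       -6        24 ]
[       27         3 ]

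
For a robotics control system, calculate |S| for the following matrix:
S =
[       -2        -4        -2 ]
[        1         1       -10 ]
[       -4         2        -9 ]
det(S) = -230

Expand along row 0 (cofactor expansion): det(S) = a*(e*i - f*h) - b*(d*i - f*g) + c*(d*h - e*g), where the 3×3 is [[a, b, c], [d, e, f], [g, h, i]].
Minor M_00 = (1)*(-9) - (-10)*(2) = -9 + 20 = 11.
Minor M_01 = (1)*(-9) - (-10)*(-4) = -9 - 40 = -49.
Minor M_02 = (1)*(2) - (1)*(-4) = 2 + 4 = 6.
det(S) = (-2)*(11) - (-4)*(-49) + (-2)*(6) = -22 - 196 - 12 = -230.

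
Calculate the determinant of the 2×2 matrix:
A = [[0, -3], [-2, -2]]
-6

For A = [[a, b], [c, d]], det(A) = a*d - b*c.
det(A) = (0)*(-2) - (-3)*(-2) = 0 - 6 = -6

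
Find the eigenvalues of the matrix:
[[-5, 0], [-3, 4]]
λ = -5 and λ = 4

Characteristic equation: det(A - λI) = 0
λ² - (trace)λ + (det) = 0
λ² - (-1)λ + (-20) = 0
λ² + 1λ - 20 = 0
Solving: λ = -5, 4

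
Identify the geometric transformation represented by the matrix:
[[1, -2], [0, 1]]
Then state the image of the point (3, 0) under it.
horizontal shear with factor -2; image of (3, 0) is (3, 0)

The matrix [[1, k], [0, 1]] sends (x, y) to (x + -2y, y), leaving the y-coordinate fixed: a horizontal shear.
The matrix [[1, -2], [0, 1]] represents: horizontal shear with factor -2.
Applying it to (3, 0): [1·3 + -2·0, 0·3 + 1·0] = (3, 0).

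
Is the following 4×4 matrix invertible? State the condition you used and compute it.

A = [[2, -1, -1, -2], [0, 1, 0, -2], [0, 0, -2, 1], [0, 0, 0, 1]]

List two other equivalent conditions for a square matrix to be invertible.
Yes, invertible; det(A) = -4 ≠ 0. Equivalent conditions: rank(A) = 4; Ax = 0 has only the trivial solution; 0 is not an eigenvalue; the columns of A are linearly independent.

To check invertibility, compute det(A).
The given matrix is triangular, so det(A) equals the product of its diagonal entries = -4 ≠ 0.
Since det(A) ≠ 0, A is invertible.
Equivalent conditions for a square matrix A to be invertible:
- rank(A) = 4 (full rank).
- The homogeneous system Ax = 0 has only the trivial solution x = 0.
- 0 is not an eigenvalue of A.
- The columns (equivalently rows) of A are linearly independent.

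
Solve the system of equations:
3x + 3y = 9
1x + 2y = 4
x = 2, y = 1

Use elimination (row reduction):
Equation 1: 3x + 3y = 9.
Equation 2: 1x + 2y = 4.
Multiply Eq1 by 1 and Eq2 by 3: 3x + 3y = 9;  3x + 6y = 12.
Subtract: (3)y = 3, so y = 1.
Back-substitute into Eq1: 3x + 3*(1) = 9, so x = 2.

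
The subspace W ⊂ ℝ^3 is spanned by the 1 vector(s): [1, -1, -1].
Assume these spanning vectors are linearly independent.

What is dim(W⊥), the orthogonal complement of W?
dim(W⊥) = 2

For any subspace W of ℝ^n, dim(W) + dim(W⊥) = n (the whole-space dimension).
Here the given 1 vectors are linearly independent, so dim(W) = 1.
Thus dim(W⊥) = n - dim(W) = 3 - 1 = 2.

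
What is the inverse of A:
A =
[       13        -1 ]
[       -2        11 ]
det(A) = 141
A⁻¹ =
[   11/141     1/141 ]
[    2/141    13/141 ]

For a 2×2 matrix A = [[a, b], [c, d]] with det(A) ≠ 0, A⁻¹ = (1/det(A)) * [[d, -b], [-c, a]].
det(A) = (13)*(11) - (-1)*(-2) = 143 - 2 = 141.
A⁻¹ = (1/141) * [[11, 1], [2, 13]].
Dividing each entry by 141 and reducing:
A⁻¹ =
[   11/141     1/141 ]
[    2/141    13/141 ]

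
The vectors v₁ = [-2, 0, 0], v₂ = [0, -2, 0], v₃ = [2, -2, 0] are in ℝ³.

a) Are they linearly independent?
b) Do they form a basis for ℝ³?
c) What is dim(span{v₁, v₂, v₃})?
Not independent, not a basis, dim(span) = 2

Check whether v₃ can be written as a linear combination of v₁ and v₂.
v₃ = (-1)·v₁ + (1)·v₂ = [2, -2, 0], so the three vectors are linearly dependent.
Thus they do not form a basis for ℝ³, and dim(span{v₁, v₂, v₃}) = 2 (spanned by v₁ and v₂).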